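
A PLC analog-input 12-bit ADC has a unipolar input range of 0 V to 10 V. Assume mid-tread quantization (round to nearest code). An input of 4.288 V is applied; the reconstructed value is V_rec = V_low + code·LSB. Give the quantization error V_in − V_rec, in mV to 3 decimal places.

One LSB is 10 V / 4096 = 2.441 mV.
(4.288 − 0)/0.00244141 = 1756.3648; round gives code 1756.
V_rec = 0 + 1756·0.00244141 = 4.2871094 V.
V_in − V_rec = 0.000890625 V = 0.891 mV.

0.891 mV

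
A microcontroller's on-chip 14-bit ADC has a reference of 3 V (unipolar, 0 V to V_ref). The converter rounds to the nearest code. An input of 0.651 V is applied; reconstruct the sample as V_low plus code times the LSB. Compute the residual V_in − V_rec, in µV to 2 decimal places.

One LSB is 3 V / 16384 = 183.11 µV.
(0.651 − 0)/0.000183105 = 3555.3280; round gives code 3555.
Reconstructed: 0.65093994 V.
V_in − V_rec = 6.00586e-05 V = 60.06 µV.

60.06 µV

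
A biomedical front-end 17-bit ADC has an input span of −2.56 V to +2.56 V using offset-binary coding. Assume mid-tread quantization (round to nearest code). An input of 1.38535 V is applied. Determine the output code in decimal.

LSB = 5.12 V / 131072 = 39.06 µV.
(V_in − V_low)/LSB = (1.38535 − (−2.56)) / 3.90625e-05 = 101000.960.
Round → code 101001.

code 101001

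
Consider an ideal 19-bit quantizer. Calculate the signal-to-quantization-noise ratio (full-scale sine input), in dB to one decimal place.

SNR ≈ 6.02·N + 1.76 dB = 6.02·19 + 1.76 = 116.14 dB.

116.1 dB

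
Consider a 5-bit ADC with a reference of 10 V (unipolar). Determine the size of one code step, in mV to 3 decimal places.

Full-scale span = 10 V.
LSB = 10 / 2^5 = 10 / 32 = 0.3125 V = 312.500 mV.

312.500 mV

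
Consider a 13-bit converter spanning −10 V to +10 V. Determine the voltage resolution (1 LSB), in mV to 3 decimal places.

2.441 mV

Full-scale span = 20 V.
LSB = 20 / 2^13 = 20 / 8192 = 0.00244141 V = 2.441 mV.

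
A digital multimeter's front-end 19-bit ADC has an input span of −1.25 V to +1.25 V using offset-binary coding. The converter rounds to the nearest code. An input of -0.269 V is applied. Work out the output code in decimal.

With 524288 levels over 2.5 V, one step is 4.77 µV.
(V_in − V_low)/LSB = (-0.269 − (−1.25)) / 4.76837e-06 = 205730.611.
So the output code is 205731.

code 205731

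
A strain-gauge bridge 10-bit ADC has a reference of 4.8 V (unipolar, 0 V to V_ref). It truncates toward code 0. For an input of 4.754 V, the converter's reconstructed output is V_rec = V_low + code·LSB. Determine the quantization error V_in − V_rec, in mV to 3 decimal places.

0.875 mV

Step size: 4.8 V ÷ 2^10 = 4.688 mV.
Scaled input = 1014.1867 LSBs, so code = 1014.
Code 1014 maps back to 0 + 1014×0.0046875 V = 4.753125 V.
Difference: 0.000875 V → 0.875 mV.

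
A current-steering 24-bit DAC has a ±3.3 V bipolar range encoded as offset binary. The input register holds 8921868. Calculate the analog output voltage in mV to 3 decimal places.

LSB = 6.6 V / 2^24 = 0.39 µV.
V_out = (−3.3) + 8921868 × 3.93391e-07 V = 0.20978 V.
= 209.780 mV.

209.780 mV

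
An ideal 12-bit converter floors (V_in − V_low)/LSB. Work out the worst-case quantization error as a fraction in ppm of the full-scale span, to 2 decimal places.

Truncating → worst-case error = 1 LSB = V_FS/2^12, so 1e+06/4096 = 244.141 ppm of full scale.

244.14 ppm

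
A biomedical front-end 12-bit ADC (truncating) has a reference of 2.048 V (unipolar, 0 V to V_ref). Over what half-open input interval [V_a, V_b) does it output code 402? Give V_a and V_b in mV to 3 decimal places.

LSB = 2.048/2^12 = 0.500 mV.
V_a = V_low + 402·LSB = 0.201 V; V_b = V_low + 403·LSB = 0.2015 V.

[201.000 mV, 201.500 mV)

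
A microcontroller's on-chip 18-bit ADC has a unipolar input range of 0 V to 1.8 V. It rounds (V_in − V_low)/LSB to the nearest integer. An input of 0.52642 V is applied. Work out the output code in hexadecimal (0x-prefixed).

code 0x12B79 (decimal 76665)

Full-scale span = 1.8 V; LSB = 1.8/2^18 = 6.87 µV.
(0.52642 − 0) / 6.86646e-06 = 76665.469 LSBs.
So the output code is 76665.
In hexadecimal (0x-prefixed): 0x12B79.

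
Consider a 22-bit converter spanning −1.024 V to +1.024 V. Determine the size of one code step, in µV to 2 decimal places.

Full-scale span = 2.048 V.
LSB = 2.048 / 2^22 = 2.048 / 4194304 = 4.88281e-07 V = 0.49 µV.

0.49 µV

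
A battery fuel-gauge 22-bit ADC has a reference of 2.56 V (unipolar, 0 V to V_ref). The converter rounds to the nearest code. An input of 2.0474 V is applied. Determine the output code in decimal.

code 3354460

LSB = 2.56 V / 4194304 = 0.61 µV.
Input sits at 3354460.160 steps above V_low.
Round → code 3354460.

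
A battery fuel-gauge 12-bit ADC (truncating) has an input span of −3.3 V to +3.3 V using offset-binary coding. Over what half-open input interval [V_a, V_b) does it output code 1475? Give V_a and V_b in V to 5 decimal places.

LSB = 6.6/2^12 = 1.611 mV.
V_a = V_low + 1475·LSB = -0.923291 V; V_b = V_low + 1476·LSB = -0.92168 V.

[-0.92329 V, -0.92168 V)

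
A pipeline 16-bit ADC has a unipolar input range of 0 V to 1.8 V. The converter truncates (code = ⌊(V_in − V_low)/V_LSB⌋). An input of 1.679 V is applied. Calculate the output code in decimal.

With 65536 levels over 1.8 V, one step is 27.47 µV.
(V_in − V_low)/LSB = (1.679 − 0) / 2.74658e-05 = 61130.524.
So the output code is 61130.

code 61130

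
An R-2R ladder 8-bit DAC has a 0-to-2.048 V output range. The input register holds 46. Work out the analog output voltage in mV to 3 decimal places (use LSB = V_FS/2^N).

368.000 mV

LSB = 2.048 V / 2^8 = 8.000 mV.
V_out = 0 + 46 × 0.008 V = 0.368 V.
= 368.000 mV.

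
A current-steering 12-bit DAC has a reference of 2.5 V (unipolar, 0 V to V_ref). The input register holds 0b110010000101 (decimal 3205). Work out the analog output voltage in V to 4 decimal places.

LSB = 2.5 V / 2^12 = 0.610 mV.
Code 0b110010000101 = 3205 decimal.
V_out = 0 + 3205 × 0.000610352 V = 1.95618 V.

1.9562 V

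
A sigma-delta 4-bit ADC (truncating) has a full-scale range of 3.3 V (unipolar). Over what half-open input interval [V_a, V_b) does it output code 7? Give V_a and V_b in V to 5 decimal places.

LSB = 3.3/2^4 = 206.250 mV.
V_a = V_low + 7·LSB = 1.44375 V; V_b = V_low + 8·LSB = 1.65 V.

[1.44375 V, 1.65000 V)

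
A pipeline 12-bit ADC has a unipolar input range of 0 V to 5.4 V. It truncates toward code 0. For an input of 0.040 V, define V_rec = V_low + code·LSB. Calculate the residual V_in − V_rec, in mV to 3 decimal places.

LSB = 5.4/2^12 = 1.318 mV.
(V_in − V_low)/LSB = (0.040 − 0)/0.00131836 = 30.3407 → code 30 (floor).
Code 30 maps back to 0 + 30×0.00131836 V = 0.039550781 V.
Difference: 0.000449219 V → 0.449 mV.

0.449 mV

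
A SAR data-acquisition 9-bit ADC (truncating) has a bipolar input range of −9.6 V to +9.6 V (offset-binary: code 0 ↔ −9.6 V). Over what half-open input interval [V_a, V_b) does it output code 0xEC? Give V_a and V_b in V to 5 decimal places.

LSB = 19.2/2^9 = 37.500 mV.
Code 0xEC = 236 decimal.
V_a = V_low + 236·LSB = -0.75 V; V_b = V_low + 237·LSB = -0.7125 V.

[-0.75000 V, -0.71250 V)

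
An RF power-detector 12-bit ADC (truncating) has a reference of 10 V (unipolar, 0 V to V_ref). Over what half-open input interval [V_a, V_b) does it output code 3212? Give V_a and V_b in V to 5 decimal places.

[7.84180 V, 7.84424 V)

LSB = 10/2^12 = 2.441 mV.
V_a = V_low + 3212·LSB = 7.8418 V; V_b = V_low + 3213·LSB = 7.84424 V.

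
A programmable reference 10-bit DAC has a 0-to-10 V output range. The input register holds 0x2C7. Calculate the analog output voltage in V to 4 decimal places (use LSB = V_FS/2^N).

LSB = 10 V / 2^10 = 9.766 mV.
Code 0x2C7 = 711 decimal.
V_out = 0 + 711 × 0.00976562 V = 6.94336 V.

6.9434 V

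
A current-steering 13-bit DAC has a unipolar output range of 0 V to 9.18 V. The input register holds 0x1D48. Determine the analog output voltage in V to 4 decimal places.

8.4001 V

LSB = 9.18 V / 2^13 = 1.121 mV.
Code 0x1D48 = 7496 decimal.
V_out = 0 + 7496 × 0.00112061 V = 8.40006 V.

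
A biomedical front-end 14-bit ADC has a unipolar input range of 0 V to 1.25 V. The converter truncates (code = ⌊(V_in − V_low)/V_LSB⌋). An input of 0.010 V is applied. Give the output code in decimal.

Full-scale span = 1.25 V; LSB = 1.25/2^14 = 76.29 µV.
(0.010 − 0) / 7.62939e-05 = 131.072 LSBs.
Floor → code 131.

code 131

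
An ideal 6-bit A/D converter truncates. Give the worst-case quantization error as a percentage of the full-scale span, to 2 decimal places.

Truncating → worst-case error = 1 LSB = V_FS/2^6, so 100/64 = 1.5625 % of full scale.

1.56 %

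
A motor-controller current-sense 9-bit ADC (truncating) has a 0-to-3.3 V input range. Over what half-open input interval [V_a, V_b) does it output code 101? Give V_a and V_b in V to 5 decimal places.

[0.65098 V, 0.65742 V)

LSB = 3.3/2^9 = 6.445 mV.
V_a = V_low + 101·LSB = 0.650977 V; V_b = V_low + 102·LSB = 0.657422 V.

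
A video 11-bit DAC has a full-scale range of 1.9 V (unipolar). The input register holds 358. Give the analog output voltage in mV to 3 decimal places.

LSB = 1.9 V / 2^11 = 0.928 mV.
V_out = 0 + 358 × 0.000927734 V = 0.332129 V.
= 332.129 mV.

332.129 mV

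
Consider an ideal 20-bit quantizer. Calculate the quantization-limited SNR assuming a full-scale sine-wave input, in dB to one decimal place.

SNR ≈ 6.02·N + 1.76 dB = 6.02·20 + 1.76 = 122.16 dB.

122.2 dB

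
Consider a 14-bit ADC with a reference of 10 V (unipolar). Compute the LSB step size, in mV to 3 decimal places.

Full-scale span = 10 V.
LSB = 10 / 2^14 = 10 / 16384 = 0.000610352 V = 0.610 mV.

0.610 mV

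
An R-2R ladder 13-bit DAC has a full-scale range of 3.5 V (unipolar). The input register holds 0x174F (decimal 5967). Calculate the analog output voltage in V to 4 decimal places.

2.5494 V

LSB = 3.5 V / 2^13 = 427.25 µV.
Code 0x174F = 5967 decimal.
V_out = 0 + 5967 × 0.000427246 V = 2.54938 V.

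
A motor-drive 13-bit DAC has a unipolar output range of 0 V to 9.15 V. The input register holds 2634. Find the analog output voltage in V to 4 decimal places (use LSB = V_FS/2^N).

LSB = 9.15 V / 2^13 = 1.117 mV.
V_out = 0 + 2634 × 0.00111694 V = 2.94203 V.

2.9420 V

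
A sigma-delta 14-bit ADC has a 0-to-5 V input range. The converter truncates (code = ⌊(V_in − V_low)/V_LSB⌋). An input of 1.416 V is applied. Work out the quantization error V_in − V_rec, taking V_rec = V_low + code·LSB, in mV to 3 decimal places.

0.290 mV

Step size: 5 V ÷ 2^14 = 305.18 µV.
(1.416 − 0)/0.000305176 = 4639.9488; ⌊·⌋ gives code 4639.
Code 4639 maps back to 0 + 4639×0.000305176 V = 1.4157104 V.
Error = 1.416 − 1.4157104 = 0.000289551 V = 0.290 mV.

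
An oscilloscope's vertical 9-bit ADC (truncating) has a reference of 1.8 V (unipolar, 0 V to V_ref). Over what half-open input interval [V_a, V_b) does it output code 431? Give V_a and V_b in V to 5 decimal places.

[1.51523 V, 1.51875 V)

LSB = 1.8/2^9 = 3.516 mV.
V_a = V_low + 431·LSB = 1.51523 V; V_b = V_low + 432·LSB = 1.51875 V.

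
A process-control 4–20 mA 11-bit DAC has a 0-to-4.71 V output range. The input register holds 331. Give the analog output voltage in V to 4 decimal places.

0.7612 V

LSB = 4.71 V / 2^11 = 2.300 mV.
V_out = 0 + 331 × 0.0022998 V = 0.761235 V.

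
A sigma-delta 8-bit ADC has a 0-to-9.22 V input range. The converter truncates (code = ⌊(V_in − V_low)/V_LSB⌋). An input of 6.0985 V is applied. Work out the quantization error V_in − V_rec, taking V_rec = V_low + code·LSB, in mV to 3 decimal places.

Step size: 9.22 V ÷ 2^8 = 36.016 mV.
(V_in − V_low)/LSB = (6.0985 − 0)/0.0360156 = 169.3293 → code 169 (floor).
Code 169 maps back to 0 + 169×0.0360156 V = 6.0866406 V.
V_in − V_rec = 0.0118594 V = 11.859 mV.

11.859 mV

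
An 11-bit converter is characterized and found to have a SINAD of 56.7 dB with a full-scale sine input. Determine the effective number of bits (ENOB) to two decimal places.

ENOB = (SINAD − 1.76) / 6.02 = (56.7 − 1.76)/6.02 = 9.126.

9.13 bits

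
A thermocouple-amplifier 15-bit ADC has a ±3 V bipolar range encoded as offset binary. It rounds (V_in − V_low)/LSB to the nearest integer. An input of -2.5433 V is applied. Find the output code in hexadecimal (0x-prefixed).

code 0x9BE (decimal 2494)

LSB = 6 V / 32768 = 183.11 µV.
(V_in − V_low)/LSB = (-2.5433 − (−3)) / 0.000183105 = 2494.191.
Round → code 2494.
In hexadecimal (0x-prefixed): 0x9BE.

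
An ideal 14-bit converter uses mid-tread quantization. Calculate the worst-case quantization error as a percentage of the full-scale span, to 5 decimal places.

Rounding → worst-case error = ½ LSB = V_FS/2^15, so 100/32768 = 0.00305176 % of full scale.

0.00305 %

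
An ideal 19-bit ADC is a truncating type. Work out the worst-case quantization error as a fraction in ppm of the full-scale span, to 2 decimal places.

1.91 ppm

Truncating → worst-case error = 1 LSB = V_FS/2^19, so 1e+06/524288 = 1.90735 ppm of full scale.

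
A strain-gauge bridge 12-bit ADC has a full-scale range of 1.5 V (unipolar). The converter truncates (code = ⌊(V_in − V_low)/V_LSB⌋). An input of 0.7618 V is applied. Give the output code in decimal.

code 2080

LSB = 1.5 V / 4096 = 366.21 µV.
(V_in − V_low)/LSB = (0.7618 − 0) / 0.000366211 = 2080.222.
⌊·⌋(2080.222) = 2080.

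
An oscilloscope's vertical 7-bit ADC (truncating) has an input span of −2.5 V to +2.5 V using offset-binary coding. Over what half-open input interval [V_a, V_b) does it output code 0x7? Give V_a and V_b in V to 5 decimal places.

[-2.22656 V, -2.18750 V)

LSB = 5/2^7 = 39.062 mV.
Code 0x7 = 7 decimal.
V_a = V_low + 7·LSB = -2.22656 V; V_b = V_low + 8·LSB = -2.1875 V.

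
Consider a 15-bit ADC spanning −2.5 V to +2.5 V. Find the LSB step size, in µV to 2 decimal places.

152.59 µV

Full-scale span = 5 V.
LSB = 5 / 2^15 = 5 / 32768 = 0.000152588 V = 152.59 µV.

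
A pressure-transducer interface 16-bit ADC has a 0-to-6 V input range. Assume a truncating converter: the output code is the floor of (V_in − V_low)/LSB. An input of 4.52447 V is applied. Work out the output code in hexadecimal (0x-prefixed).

Full-scale span = 6 V; LSB = 6/2^16 = 91.55 µV.
Input sits at 49419.278 steps above V_low.
⌊·⌋(49419.278) = 49419.
In hexadecimal (0x-prefixed): 0xC10B.

code 0xC10B (decimal 49419)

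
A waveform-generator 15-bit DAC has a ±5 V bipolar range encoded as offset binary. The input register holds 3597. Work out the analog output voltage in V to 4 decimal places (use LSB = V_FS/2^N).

-3.9023 V

LSB = 10 V / 2^15 = 305.18 µV.
V_out = (−5) + 3597 × 0.000305176 V = -3.90228 V.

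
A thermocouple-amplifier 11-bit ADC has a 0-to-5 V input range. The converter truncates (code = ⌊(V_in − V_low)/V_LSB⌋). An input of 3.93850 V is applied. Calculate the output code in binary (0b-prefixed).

Full-scale span = 5 V; LSB = 5/2^11 = 2.441 mV.
(V_in − V_low)/LSB = (3.93850 − 0) / 0.00244141 = 1613.210.
So the output code is 1613.
In binary (0b-prefixed): 0b11001001101.

code 0b11001001101 (decimal 1613)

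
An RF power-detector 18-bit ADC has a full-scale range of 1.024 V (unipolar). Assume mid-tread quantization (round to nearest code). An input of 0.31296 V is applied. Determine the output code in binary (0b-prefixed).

Full-scale span = 1.024 V; LSB = 1.024/2^18 = 3.91 µV.
(V_in − V_low)/LSB = (0.31296 − 0) / 3.90625e-06 = 80117.760.
Round → code 80118.
In binary (0b-prefixed): 0b10011100011110110.

code 0b10011100011110110 (decimal 80118)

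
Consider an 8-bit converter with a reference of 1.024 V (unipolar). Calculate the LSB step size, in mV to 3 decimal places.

Full-scale span = 1.024 V.
LSB = 1.024 / 2^8 = 1.024 / 256 = 0.004 V = 4.000 mV.

4.000 mV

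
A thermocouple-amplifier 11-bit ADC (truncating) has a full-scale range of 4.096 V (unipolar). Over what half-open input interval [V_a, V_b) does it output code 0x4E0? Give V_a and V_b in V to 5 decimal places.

LSB = 4.096/2^11 = 2.000 mV.
Code 0x4E0 = 1248 decimal.
V_a = V_low + 1248·LSB = 2.496 V; V_b = V_low + 1249·LSB = 2.498 V.

[2.49600 V, 2.49800 V)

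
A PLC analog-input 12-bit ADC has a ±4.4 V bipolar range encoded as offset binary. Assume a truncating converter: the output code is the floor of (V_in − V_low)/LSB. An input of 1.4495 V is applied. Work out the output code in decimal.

With 4096 levels over 8.8 V, one step is 2.148 mV.
(1.4495 − (−4.4)) / 0.00214844 = 2722.676 LSBs.
So the output code is 2722.

code 2722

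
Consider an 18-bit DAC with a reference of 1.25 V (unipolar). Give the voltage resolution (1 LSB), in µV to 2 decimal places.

4.77 µV

Full-scale span = 1.25 V.
LSB = 1.25 / 2^18 = 1.25 / 262144 = 4.76837e-06 V = 4.77 µV.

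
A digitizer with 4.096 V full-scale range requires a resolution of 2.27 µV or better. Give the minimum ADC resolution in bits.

21 bits

Number of steps required ≥ 4.096 V / 2.27 µV = 1804405.29.
Need 2^N ≥ 1804405.29; 2^20 = 1048576, 2^21 = 2097152.
Minimum N = 21.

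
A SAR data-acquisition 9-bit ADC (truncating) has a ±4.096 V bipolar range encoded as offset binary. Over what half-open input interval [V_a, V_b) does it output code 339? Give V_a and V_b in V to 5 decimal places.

LSB = 8.192/2^9 = 16.000 mV.
V_a = V_low + 339·LSB = 1.328 V; V_b = V_low + 340·LSB = 1.344 V.

[1.32800 V, 1.34400 V)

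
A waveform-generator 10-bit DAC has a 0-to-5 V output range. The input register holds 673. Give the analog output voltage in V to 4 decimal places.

LSB = 5 V / 2^10 = 4.883 mV.
V_out = 0 + 673 × 0.00488281 V = 3.28613 V.

3.2861 V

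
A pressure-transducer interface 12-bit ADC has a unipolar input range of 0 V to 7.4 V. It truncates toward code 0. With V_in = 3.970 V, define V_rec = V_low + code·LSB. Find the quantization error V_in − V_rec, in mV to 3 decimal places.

0.811 mV

Step size: 7.4 V ÷ 2^12 = 1.807 mV.
(3.970 − 0)/0.00180664 = 2197.4486; ⌊·⌋ gives code 2197.
Reconstructed: 3.9691895 V.
Difference: 0.000810547 V → 0.811 mV.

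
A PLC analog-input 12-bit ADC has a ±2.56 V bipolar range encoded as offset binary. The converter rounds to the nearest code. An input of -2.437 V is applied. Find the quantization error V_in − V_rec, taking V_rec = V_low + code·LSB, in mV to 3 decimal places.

LSB = 5.12/2^12 = 1.250 mV.
(-2.437 − (−2.56))/0.00125 = 98.4000; round gives code 98.
Reconstructed: -2.4375 V.
Error = -2.437 − (−2.4375) = 0.0005 V = 0.500 mV.

0.500 mV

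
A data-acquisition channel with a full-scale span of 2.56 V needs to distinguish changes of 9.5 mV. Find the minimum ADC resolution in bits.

Number of steps required ≥ 2.56 V / 9.5 mV = 269.47.
Need 2^N ≥ 269.47; 2^8 = 256, 2^9 = 512.
Minimum N = 9.

9 bits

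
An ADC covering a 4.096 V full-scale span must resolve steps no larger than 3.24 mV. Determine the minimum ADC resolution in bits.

Number of steps required ≥ 4.096 V / 3.24 mV = 1264.20.
Need 2^N ≥ 1264.20; 2^10 = 1024, 2^11 = 2048.
Minimum N = 11.

11 bits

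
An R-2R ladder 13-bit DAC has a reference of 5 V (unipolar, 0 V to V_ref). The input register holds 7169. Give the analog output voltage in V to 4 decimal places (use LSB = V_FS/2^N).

4.3756 V

LSB = 5 V / 2^13 = 0.610 mV.
V_out = 0 + 7169 × 0.000610352 V = 4.37561 V.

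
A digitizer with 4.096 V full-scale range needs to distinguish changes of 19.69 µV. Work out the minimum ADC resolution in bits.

Number of steps required ≥ 4.096 V / 19.69 µV = 208024.38.
Need 2^N ≥ 208024.38; 2^17 = 131072, 2^18 = 262144.
Minimum N = 18.

18 bits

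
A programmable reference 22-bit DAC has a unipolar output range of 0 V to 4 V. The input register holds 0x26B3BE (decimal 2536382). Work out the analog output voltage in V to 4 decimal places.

2.4189 V

LSB = 4 V / 2^22 = 0.95 µV.
Code 0x26B3BE = 2536382 decimal.
V_out = 0 + 2536382 × 9.53674e-07 V = 2.41888 V.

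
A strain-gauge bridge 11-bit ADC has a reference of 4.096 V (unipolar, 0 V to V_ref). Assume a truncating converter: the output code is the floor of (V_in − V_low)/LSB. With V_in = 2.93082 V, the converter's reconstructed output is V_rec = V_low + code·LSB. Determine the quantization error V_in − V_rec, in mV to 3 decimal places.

One LSB is 4.096 V / 2048 = 2.000 mV.
(V_in − V_low)/LSB = (2.93082 − 0)/0.002 = 1465.4100 → code 1465 (floor).
V_rec = 0 + 1465·0.002 = 2.93 V.
V_in − V_rec = 0.00082 V = 0.820 mV.

0.820 mV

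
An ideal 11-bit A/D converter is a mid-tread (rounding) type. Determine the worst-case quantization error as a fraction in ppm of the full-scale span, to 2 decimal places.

Rounding → worst-case error = ½ LSB = V_FS/2^12, so 1e+06/4096 = 244.141 ppm of full scale.

244.14 ppm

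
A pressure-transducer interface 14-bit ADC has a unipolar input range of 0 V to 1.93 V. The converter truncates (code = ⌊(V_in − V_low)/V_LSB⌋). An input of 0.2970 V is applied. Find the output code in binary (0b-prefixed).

Full-scale span = 1.93 V; LSB = 1.93/2^14 = 117.80 µV.
(V_in − V_low)/LSB = (0.2970 − 0) / 0.000117798 = 2521.268.
Floor → code 2521.
In binary (0b-prefixed): 0b100111011001.

code 0b100111011001 (decimal 2521)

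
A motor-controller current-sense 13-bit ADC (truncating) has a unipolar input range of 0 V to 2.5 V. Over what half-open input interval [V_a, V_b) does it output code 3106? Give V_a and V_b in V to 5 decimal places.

[0.94788 V, 0.94818 V)

LSB = 2.5/2^13 = 305.18 µV.
V_a = V_low + 3106·LSB = 0.947876 V; V_b = V_low + 3107·LSB = 0.948181 V.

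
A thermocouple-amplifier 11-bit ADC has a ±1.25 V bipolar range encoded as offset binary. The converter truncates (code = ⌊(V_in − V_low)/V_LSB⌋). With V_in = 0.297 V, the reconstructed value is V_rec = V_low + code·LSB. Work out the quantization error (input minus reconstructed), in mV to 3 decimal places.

LSB = 2.5/2^11 = 1.221 mV.
(V_in − V_low)/LSB = (0.297 − (−1.25))/0.0012207 = 1267.3024 → code 1267 (floor).
Code 1267 maps back to (−1.25) + 1267×0.0012207 V = 0.29663086 V.
Error = 0.297 − 0.29663086 = 0.000369141 V = 0.369 mV.

0.369 mV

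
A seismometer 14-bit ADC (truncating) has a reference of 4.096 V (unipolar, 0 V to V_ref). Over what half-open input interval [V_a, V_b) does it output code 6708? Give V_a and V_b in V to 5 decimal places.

[1.67700 V, 1.67725 V)

LSB = 4.096/2^14 = 250.00 µV.
V_a = V_low + 6708·LSB = 1.677 V; V_b = V_low + 6709·LSB = 1.67725 V.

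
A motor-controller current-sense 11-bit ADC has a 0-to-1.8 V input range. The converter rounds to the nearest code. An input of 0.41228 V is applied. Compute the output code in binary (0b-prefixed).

code 0b111010101 (decimal 469)

With 2048 levels over 1.8 V, one step is 0.879 mV.
Input sits at 469.083 steps above V_low.
round(469.083) = 469.
In binary (0b-prefixed): 0b111010101.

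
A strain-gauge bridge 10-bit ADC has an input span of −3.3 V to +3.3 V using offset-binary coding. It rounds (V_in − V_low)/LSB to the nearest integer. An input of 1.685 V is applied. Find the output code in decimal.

code 773

With 1024 levels over 6.6 V, one step is 6.445 mV.
(V_in − V_low)/LSB = (1.685 − (−3.3)) / 0.00644531 = 773.430.
round(773.430) = 773.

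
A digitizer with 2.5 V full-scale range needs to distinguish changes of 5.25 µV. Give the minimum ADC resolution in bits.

19 bits

Number of steps required ≥ 2.5 V / 5.25 µV = 476190.48.
Need 2^N ≥ 476190.48; 2^18 = 262144, 2^19 = 524288.
Minimum N = 19.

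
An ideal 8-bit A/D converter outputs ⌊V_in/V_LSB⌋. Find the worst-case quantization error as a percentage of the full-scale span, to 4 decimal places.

Truncating → worst-case error = 1 LSB = V_FS/2^8, so 100/256 = 0.390625 % of full scale.

0.3906 %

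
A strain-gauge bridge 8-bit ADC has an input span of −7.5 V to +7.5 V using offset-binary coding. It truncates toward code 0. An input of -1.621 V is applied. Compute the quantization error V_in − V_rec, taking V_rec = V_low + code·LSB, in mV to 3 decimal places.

LSB = 15/2^8 = 58.594 mV.
(V_in − V_low)/LSB = (-1.621 − (−7.5))/0.0585938 = 100.3349 → code 100 (floor).
Reconstructed: -1.640625 V.
V_in − V_rec = 0.019625 V = 19.625 mV.

19.625 mV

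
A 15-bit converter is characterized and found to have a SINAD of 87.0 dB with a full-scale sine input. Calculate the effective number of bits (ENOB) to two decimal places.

ENOB = (SINAD − 1.76) / 6.02 = (87.0 − 1.76)/6.02 = 14.159.

14.16 bits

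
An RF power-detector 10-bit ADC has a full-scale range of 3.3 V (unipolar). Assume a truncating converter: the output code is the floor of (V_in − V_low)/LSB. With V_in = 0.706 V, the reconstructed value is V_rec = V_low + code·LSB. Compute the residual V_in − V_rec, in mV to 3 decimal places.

0.238 mV

LSB = 3.3/2^10 = 3.223 mV.
Scaled input = 219.0739 LSBs, so code = 219.
Code 219 maps back to 0 + 219×0.00322266 V = 0.70576172 V.
Error = 0.706 − 0.70576172 = 0.000238281 V = 0.238 mV.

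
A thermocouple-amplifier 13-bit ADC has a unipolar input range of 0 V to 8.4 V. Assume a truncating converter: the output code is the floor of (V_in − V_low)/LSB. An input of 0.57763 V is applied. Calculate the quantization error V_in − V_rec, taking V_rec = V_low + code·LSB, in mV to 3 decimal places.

Step size: 8.4 V ÷ 2^13 = 1.025 mV.
Scaled input = 563.3268 LSBs, so code = 563.
Reconstructed: 0.57729492 V.
V_in − V_rec = 0.000335078 V = 0.335 mV.

0.335 mV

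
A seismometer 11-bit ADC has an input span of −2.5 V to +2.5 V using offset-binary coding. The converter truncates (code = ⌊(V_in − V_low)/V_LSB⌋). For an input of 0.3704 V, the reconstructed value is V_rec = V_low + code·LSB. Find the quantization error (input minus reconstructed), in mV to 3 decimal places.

1.748 mV

LSB = 5/2^11 = 2.441 mV.
(0.3704 − (−2.5))/0.00244141 = 1175.7158; ⌊·⌋ gives code 1175.
Code 1175 maps back to (−2.5) + 1175×0.00244141 V = 0.36865234 V.
V_in − V_rec = 0.00174766 V = 1.748 mV.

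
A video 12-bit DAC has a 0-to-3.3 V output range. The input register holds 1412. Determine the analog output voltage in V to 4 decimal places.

1.1376 V

LSB = 3.3 V / 2^12 = 0.806 mV.
V_out = 0 + 1412 × 0.000805664 V = 1.1376 V.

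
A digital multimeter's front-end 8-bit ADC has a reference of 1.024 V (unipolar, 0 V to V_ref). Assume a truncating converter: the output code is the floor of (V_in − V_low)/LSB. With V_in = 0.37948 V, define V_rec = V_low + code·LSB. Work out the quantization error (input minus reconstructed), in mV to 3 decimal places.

3.480 mV

One LSB is 1.024 V / 256 = 4.000 mV.
(0.37948 − 0)/0.004 = 94.8700; ⌊·⌋ gives code 94.
Reconstructed: 0.376 V.
Difference: 0.00348 V → 3.480 mV.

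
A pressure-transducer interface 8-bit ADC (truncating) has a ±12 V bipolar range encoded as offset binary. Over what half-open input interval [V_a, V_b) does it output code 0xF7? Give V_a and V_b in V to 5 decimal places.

[11.15625 V, 11.25000 V)

LSB = 24/2^8 = 93.750 mV.
Code 0xF7 = 247 decimal.
V_a = V_low + 247·LSB = 11.1562 V; V_b = V_low + 248·LSB = 11.25 V.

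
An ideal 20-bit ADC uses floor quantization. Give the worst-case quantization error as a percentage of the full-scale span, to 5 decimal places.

0.00010 %

Truncating → worst-case error = 1 LSB = V_FS/2^20, so 100/1048576 = 9.53674e-05 % of full scale.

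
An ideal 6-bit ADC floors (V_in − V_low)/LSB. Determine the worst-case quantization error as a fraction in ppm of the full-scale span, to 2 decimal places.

Truncating → worst-case error = 1 LSB = V_FS/2^6, so 1e+06/64 = 15625 ppm of full scale.

15625.00 ppm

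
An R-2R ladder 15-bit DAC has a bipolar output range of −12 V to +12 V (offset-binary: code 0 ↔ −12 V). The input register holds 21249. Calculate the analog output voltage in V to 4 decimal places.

3.5632 V

LSB = 24 V / 2^15 = 0.732 mV.
V_out = (−12) + 21249 × 0.000732422 V = 3.56323 V.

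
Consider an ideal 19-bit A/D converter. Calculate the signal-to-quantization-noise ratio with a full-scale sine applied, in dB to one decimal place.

SNR ≈ 6.02·N + 1.76 dB = 6.02·19 + 1.76 = 116.14 dB.

116.1 dB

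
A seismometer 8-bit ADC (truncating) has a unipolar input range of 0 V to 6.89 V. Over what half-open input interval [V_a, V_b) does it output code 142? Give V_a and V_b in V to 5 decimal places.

[3.82180 V, 3.84871 V)

LSB = 6.89/2^8 = 26.914 mV.
V_a = V_low + 142·LSB = 3.8218 V; V_b = V_low + 143·LSB = 3.84871 V.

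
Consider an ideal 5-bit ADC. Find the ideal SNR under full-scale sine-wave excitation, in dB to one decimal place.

SNR ≈ 6.02·N + 1.76 dB = 6.02·5 + 1.76 = 31.86 dB.

31.9 dB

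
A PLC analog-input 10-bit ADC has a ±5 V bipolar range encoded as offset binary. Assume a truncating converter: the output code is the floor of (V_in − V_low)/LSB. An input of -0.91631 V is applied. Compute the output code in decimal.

LSB = 10 V / 1024 = 9.766 mV.
(V_in − V_low)/LSB = (-0.91631 − (−5)) / 0.00976562 = 418.170.
⌊·⌋(418.170) = 418.

code 418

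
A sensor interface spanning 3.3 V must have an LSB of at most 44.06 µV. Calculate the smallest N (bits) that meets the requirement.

17 bits

Number of steps required ≥ 3.3 V / 44.06 µV = 74897.87.
Need 2^N ≥ 74897.87; 2^16 = 65536, 2^17 = 131072.
Minimum N = 17.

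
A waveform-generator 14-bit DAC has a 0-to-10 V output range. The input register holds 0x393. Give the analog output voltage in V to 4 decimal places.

LSB = 10 V / 2^14 = 0.610 mV.
Code 0x393 = 915 decimal.
V_out = 0 + 915 × 0.000610352 V = 0.558472 V.

0.5585 V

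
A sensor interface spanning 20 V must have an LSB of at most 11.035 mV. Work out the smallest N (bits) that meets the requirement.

11 bits

Number of steps required ≥ 20 V / 11.035 mV = 1812.42.
Need 2^N ≥ 1812.42; 2^10 = 1024, 2^11 = 2048.
Minimum N = 11.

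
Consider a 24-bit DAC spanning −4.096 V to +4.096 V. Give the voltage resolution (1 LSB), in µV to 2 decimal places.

0.49 µV

Full-scale span = 8.192 V.
LSB = 8.192 / 2^24 = 8.192 / 16777216 = 4.88281e-07 V = 0.49 µV.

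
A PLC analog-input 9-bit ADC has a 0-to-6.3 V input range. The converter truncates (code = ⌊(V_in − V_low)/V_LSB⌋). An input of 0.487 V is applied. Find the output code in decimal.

code 39

With 512 levels over 6.3 V, one step is 12.305 mV.
Input sits at 39.578 steps above V_low.
⌊·⌋(39.578) = 39.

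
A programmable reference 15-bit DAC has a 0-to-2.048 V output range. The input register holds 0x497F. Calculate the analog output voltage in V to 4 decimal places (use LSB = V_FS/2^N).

1.1759 V

LSB = 2.048 V / 2^15 = 62.50 µV.
Code 0x497F = 18815 decimal.
V_out = 0 + 18815 × 6.25e-05 V = 1.17594 V.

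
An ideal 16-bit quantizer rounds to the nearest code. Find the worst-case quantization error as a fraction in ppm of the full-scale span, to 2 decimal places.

7.63 ppm

Rounding → worst-case error = ½ LSB = V_FS/2^17, so 1e+06/131072 = 7.62939 ppm of full scale.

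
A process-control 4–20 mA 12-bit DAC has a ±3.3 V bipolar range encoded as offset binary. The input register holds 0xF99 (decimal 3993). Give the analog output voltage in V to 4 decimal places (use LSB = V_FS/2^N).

3.1340 V

LSB = 6.6 V / 2^12 = 1.611 mV.
Code 0xF99 = 3993 decimal.
V_out = (−3.3) + 3993 × 0.00161133 V = 3.13403 V.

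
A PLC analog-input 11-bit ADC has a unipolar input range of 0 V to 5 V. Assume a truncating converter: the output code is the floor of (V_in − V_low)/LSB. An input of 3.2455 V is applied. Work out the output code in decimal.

code 1329

LSB = 5 V / 2048 = 2.441 mV.
Input sits at 1329.357 steps above V_low.
⌊·⌋(1329.357) = 1329.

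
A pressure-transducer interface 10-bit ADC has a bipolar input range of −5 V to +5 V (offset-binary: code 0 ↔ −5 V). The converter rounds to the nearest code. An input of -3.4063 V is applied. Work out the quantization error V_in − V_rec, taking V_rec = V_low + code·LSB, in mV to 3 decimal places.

1.903 mV

Step size: 10 V ÷ 2^10 = 9.766 mV.
(V_in − V_low)/LSB = (-3.4063 − (−5))/0.00976562 = 163.1949 → code 163 (round).
Code 163 maps back to (−5) + 163×0.00976562 V = -3.4082031 V.
V_in − V_rec = 0.00190313 V = 1.903 mV.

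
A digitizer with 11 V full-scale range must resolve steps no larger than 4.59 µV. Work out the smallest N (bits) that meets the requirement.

22 bits

Number of steps required ≥ 11 V / 4.59 µV = 2396514.16.
Need 2^N ≥ 2396514.16; 2^21 = 2097152, 2^22 = 4194304.
Minimum N = 22.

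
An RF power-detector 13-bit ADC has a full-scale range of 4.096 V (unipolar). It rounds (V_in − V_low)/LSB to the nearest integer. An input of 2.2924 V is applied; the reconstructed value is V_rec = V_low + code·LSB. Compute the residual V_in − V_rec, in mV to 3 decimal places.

-0.100 mV

One LSB is 4.096 V / 8192 = 0.500 mV.
(2.2924 − 0)/0.0005 = 4584.8000; round gives code 4585.
Reconstructed: 2.2925 V.
V_in − V_rec = -0.0001 V = -0.100 mV.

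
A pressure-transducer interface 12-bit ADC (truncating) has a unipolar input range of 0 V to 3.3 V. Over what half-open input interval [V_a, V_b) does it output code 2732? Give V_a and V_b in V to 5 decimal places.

[2.20107 V, 2.20188 V)

LSB = 3.3/2^12 = 0.806 mV.
V_a = V_low + 2732·LSB = 2.20107 V; V_b = V_low + 2733·LSB = 2.20188 V.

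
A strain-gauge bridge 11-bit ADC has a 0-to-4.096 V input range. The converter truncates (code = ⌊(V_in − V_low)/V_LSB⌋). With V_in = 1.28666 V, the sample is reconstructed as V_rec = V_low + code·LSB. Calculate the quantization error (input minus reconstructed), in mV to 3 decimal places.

0.660 mV

One LSB is 4.096 V / 2048 = 2.000 mV.
(V_in − V_low)/LSB = (1.28666 − 0)/0.002 = 643.3300 → code 643 (floor).
Code 643 maps back to 0 + 643×0.002 V = 1.286 V.
V_in − V_rec = 0.00066 V = 0.660 mV.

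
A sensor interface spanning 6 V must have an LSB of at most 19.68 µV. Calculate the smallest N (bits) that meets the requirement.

19 bits

Number of steps required ≥ 6 V / 19.68 µV = 304878.05.
Need 2^N ≥ 304878.05; 2^18 = 262144, 2^19 = 524288.
Minimum N = 19.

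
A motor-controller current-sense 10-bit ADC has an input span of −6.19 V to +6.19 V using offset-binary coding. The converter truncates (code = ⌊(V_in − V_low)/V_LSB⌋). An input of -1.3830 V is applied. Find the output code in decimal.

code 397

With 1024 levels over 12.38 V, one step is 12.090 mV.
(V_in − V_low)/LSB = (-1.3830 − (−6.19)) / 0.0120898 = 397.606.
⌊·⌋(397.606) = 397.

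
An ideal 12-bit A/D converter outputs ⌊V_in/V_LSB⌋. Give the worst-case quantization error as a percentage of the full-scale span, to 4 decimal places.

0.0244 %

Truncating → worst-case error = 1 LSB = V_FS/2^12, so 100/4096 = 0.0244141 % of full scale.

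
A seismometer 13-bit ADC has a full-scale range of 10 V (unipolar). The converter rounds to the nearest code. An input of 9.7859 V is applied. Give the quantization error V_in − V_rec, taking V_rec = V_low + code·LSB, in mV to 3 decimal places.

-0.477 mV

LSB = 10/2^13 = 1.221 mV.
(V_in − V_low)/LSB = (9.7859 − 0)/0.0012207 = 8016.6093 → code 8017 (round).
Code 8017 maps back to 0 + 8017×0.0012207 V = 9.786377 V.
V_in − V_rec = -0.000476953 V = -0.477 mV.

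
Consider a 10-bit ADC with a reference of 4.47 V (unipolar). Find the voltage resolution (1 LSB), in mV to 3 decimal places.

4.365 mV

Full-scale span = 4.47 V.
LSB = 4.47 / 2^10 = 4.47 / 1024 = 0.00436523 V = 4.365 mV.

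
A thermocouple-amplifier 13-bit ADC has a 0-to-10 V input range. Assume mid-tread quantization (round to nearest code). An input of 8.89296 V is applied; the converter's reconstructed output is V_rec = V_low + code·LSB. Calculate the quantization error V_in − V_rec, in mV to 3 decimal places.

One LSB is 10 V / 8192 = 1.221 mV.
(8.89296 − 0)/0.0012207 = 7285.1128; round gives code 7285.
Code 7285 maps back to 0 + 7285×0.0012207 V = 8.8928223 V.
V_in − V_rec = 0.000137734 V = 0.138 mV.

0.138 mV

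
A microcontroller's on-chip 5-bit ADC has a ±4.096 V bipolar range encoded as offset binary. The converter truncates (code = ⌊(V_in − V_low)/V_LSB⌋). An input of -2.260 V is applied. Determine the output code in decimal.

With 32 levels over 8.192 V, one step is 256.000 mV.
(-2.260 − (−4.096)) / 0.256 = 7.172 LSBs.
⌊·⌋(7.172) = 7.

code 7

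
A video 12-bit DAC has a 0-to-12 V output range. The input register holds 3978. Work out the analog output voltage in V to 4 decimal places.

11.6543 V

LSB = 12 V / 2^12 = 2.930 mV.
V_out = 0 + 3978 × 0.00292969 V = 11.6543 V.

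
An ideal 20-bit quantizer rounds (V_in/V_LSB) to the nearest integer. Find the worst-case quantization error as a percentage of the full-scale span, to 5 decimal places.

Rounding → worst-case error = ½ LSB = V_FS/2^21, so 100/2097152 = 4.76837e-05 % of full scale.

0.00005 %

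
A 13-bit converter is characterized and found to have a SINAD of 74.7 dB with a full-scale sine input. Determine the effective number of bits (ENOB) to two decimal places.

12.12 bits

ENOB = (SINAD − 1.76) / 6.02 = (74.7 − 1.76)/6.02 = 12.116.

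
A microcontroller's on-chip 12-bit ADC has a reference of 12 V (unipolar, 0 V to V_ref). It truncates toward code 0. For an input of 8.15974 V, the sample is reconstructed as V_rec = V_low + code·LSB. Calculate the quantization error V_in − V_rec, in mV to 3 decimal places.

LSB = 12/2^12 = 2.930 mV.
(8.15974 − 0)/0.00292969 = 2785.1913; ⌊·⌋ gives code 2785.
Reconstructed: 8.1591797 V.
Error = 8.15974 − 8.1591797 = 0.000560313 V = 0.560 mV.

0.560 mV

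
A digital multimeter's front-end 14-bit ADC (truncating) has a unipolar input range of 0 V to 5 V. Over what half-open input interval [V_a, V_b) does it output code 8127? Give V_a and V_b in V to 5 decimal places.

LSB = 5/2^14 = 305.18 µV.
V_a = V_low + 8127·LSB = 2.48016 V; V_b = V_low + 8128·LSB = 2.48047 V.

[2.48016 V, 2.48047 V)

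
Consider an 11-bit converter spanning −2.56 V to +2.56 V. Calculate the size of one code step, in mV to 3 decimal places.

2.500 mV

Full-scale span = 5.12 V.
LSB = 5.12 / 2^11 = 5.12 / 2048 = 0.0025 V = 2.500 mV.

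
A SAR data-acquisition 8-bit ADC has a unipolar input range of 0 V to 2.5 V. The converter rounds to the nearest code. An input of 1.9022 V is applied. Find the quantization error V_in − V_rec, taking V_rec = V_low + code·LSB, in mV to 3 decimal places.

Step size: 2.5 V ÷ 2^8 = 9.766 mV.
(V_in − V_low)/LSB = (1.9022 − 0)/0.00976562 = 194.7853 → code 195 (round).
Reconstructed: 1.9042969 V.
Error = 1.9022 − 1.9042969 = -0.00209688 V = -2.097 mV.

-2.097 mV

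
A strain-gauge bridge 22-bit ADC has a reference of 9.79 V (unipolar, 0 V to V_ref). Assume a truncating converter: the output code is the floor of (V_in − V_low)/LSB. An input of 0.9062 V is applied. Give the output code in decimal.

code 388240

With 4194304 levels over 9.79 V, one step is 2.33 µV.
Input sits at 388240.887 steps above V_low.
So the output code is 388240.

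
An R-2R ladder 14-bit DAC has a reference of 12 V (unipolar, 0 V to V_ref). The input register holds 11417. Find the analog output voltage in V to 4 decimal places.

LSB = 12 V / 2^14 = 0.732 mV.
V_out = 0 + 11417 × 0.000732422 V = 8.36206 V.

8.3621 V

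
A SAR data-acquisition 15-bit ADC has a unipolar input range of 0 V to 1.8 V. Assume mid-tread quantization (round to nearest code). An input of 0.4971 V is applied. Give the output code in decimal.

LSB = 1.8 V / 32768 = 54.93 µV.
(V_in − V_low)/LSB = (0.4971 − 0) / 5.49316e-05 = 9049.429.
Round → code 9049.

code 9049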